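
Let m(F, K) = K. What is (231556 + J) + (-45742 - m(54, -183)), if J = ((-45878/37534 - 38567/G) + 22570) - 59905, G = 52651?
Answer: 20984455205668/141157331 ≈ 1.4866e+5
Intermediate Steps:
J = -5270384888339/141157331 (J = ((-45878/37534 - 38567/52651) + 22570) - 59905 = ((-45878*1/37534 - 38567*1/52651) + 22570) - 59905 = ((-3277/2681 - 38567/52651) + 22570) - 59905 = (-275935454/141157331 + 22570) - 59905 = 3185645025216/141157331 - 59905 = -5270384888339/141157331 ≈ -37337.)
(231556 + J) + (-45742 - m(54, -183)) = (231556 - 5270384888339/141157331) + (-45742 - 1*(-183)) = 27415442048697/141157331 + (-45742 + 183) = 27415442048697/141157331 - 45559 = 20984455205668/141157331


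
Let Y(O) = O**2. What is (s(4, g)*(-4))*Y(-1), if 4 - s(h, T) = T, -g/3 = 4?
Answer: -64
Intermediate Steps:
g = -12 (g = -3*4 = -12)
s(h, T) = 4 - T
(s(4, g)*(-4))*Y(-1) = ((4 - 1*(-12))*(-4))*(-1)**2 = ((4 + 12)*(-4))*1 = (16*(-4))*1 = -64*1 = -64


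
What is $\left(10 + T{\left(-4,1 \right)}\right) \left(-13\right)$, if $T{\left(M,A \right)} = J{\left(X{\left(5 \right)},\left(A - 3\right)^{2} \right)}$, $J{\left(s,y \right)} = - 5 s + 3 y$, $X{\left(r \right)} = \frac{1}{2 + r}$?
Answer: $- \frac{1937}{7} \approx -276.71$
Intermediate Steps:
$T{\left(M,A \right)} = - \frac{5}{7} + 3 \left(-3 + A\right)^{2}$ ($T{\left(M,A \right)} = - \frac{5}{2 + 5} + 3 \left(A - 3\right)^{2} = - \frac{5}{7} + 3 \left(-3 + A\right)^{2}$)
$\left(10 + T{\left(-4,1 \right)}\right) \left(-13\right) = \left(10 - \left(\frac{5}{7} - 3 \left(-3 + 1\right)^{2}\right)\right) \left(-13\right) = \left(10 - \left(\frac{5}{7} - 3 \left(-2\right)^{2}\right)\right) \left(-13\right) = \left(10 + \left(- \frac{5}{7} + 3 \cdot 4\right)\right) \left(-13\right) = \left(10 + \left(- \frac{5}{7} + 12\right)\right) \left(-13\right) = \left(10 + \frac{79}{7}\right) \left(-13\right) = \frac{149}{7} \left(-13\right) = - \frac{1937}{7}$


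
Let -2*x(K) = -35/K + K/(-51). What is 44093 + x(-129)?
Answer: 96692878/2193 ≈ 44092.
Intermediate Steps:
x(K) = K/102 + 35/(2*K) (x(K) = -(-35/K + K/(-51))/2 = -(-35/K + K*(-1/51))/2 = -(-35/K - K/51)/2 = K/102 + 35/(2*K))
44093 + x(-129) = 44093 + (1/102)*(1785 + (-129)²)/(-129) = 44093 + (1/102)*(-1/129)*(1785 + 16641) = 44093 + (1/102)*(-1/129)*18426 = 44093 - 3071/2193 = 96692878/2193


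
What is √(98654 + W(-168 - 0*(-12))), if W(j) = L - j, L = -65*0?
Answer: √98822 ≈ 314.36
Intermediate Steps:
L = 0
W(j) = -j (W(j) = 0 - j = -j)
√(98654 + W(-168 - 0*(-12))) = √(98654 - (-168 - 0*(-12))) = √(98654 - (-168 - 1*0)) = √(98654 - (-168 + 0)) = √(98654 - 1*(-168)) = √(98654 + 168) = √98822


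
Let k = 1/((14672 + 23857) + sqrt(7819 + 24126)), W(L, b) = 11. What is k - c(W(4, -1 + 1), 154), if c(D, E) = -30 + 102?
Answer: -106880497983/1484451896 - sqrt(31945)/1484451896 ≈ -72.000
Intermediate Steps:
c(D, E) = 72
k = 1/(38529 + sqrt(31945)) ≈ 2.5835e-5
k - c(W(4, -1 + 1), 154) = (38529/1484451896 - sqrt(31945)/1484451896) - 1*72 = (38529/1484451896 - sqrt(31945)/1484451896) - 72 = -106880497983/1484451896 - sqrt(31945)/1484451896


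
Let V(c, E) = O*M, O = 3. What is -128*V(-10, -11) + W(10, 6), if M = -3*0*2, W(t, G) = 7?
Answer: 7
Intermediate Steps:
M = 0 (M = 0*2 = 0)
V(c, E) = 0 (V(c, E) = 3*0 = 0)
-128*V(-10, -11) + W(10, 6) = -128*0 + 7 = 0 + 7 = 7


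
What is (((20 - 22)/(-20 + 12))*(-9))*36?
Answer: -81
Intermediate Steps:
(((20 - 22)/(-20 + 12))*(-9))*36 = (-2/(-8)*(-9))*36 = (-2*(-⅛)*(-9))*36 = ((¼)*(-9))*36 = -9/4*36 = -81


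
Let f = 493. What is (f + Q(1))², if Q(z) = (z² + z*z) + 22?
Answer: 267289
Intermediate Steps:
Q(z) = 22 + 2*z² (Q(z) = (z² + z²) + 22 = 2*z² + 22 = 22 + 2*z²)
(f + Q(1))² = (493 + (22 + 2*1²))² = (493 + (22 + 2*1))² = (493 + (22 + 2))² = (493 + 24)² = 517² = 267289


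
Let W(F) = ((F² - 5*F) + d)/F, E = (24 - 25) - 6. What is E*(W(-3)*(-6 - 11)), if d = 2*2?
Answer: -3332/3 ≈ -1110.7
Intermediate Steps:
d = 4
E = -7 (E = -1 - 6 = -7)
W(F) = (4 + F² - 5*F)/F (W(F) = ((F² - 5*F) + 4)/F = (4 + F² - 5*F)/F)
E*(W(-3)*(-6 - 11)) = -7*(-5 - 3 + 4/(-3))*(-6 - 11) = -7*(-5 - 3 + 4*(-⅓))*(-17) = -7*(-5 - 3 - 4/3)*(-17) = -(-196)*(-17)/3 = -7*476/3 = -3332/3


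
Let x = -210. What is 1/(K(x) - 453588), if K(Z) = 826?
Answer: -1/452762 ≈ -2.2087e-6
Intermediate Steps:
1/(K(x) - 453588) = 1/(826 - 453588) = 1/(-452762) = -1/452762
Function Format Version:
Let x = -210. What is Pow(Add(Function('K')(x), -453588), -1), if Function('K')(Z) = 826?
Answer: Rational(-1, 452762) ≈ -2.2087e-6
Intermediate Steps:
Pow(Add(Function('K')(x), -453588), -1) = Pow(Add(826, -453588), -1) = Pow(-452762, -1) = Rational(-1, 452762)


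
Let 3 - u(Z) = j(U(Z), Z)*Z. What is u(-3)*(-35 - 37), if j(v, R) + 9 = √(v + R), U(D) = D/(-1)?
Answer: 1728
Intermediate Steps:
U(D) = -D (U(D) = D*(-1) = -D)
j(v, R) = -9 + √(R + v) (j(v, R) = -9 + √(v + R) = -9 + √(R + v))
u(Z) = 3 + 9*Z (u(Z) = 3 - (-9 + √(Z - Z))*Z = 3 - (-9 + √0)*Z = 3 - (-9 + 0)*Z = 3 - (-9)*Z = 3 + 9*Z)
u(-3)*(-35 - 37) = (3 + 9*(-3))*(-35 - 37) = (3 - 27)*(-72) = -24*(-72) = 1728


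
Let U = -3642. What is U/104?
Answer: -1821/52 ≈ -35.019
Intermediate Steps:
U/104 = -3642/104 = (1/104)*(-3642) = -1821/52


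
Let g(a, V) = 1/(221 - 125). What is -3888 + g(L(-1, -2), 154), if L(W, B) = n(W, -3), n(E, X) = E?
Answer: -373247/96 ≈ -3888.0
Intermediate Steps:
L(W, B) = W
g(a, V) = 1/96
-3888 + g(L(-1, -2), 154) = -3888 + 1/96 = -373247/96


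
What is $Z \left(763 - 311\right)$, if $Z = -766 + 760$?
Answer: $-2712$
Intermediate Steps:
$Z = -6$
$Z \left(763 - 311\right) = - 6 \left(763 - 311\right) = \left(-6\right) 452 = -2712$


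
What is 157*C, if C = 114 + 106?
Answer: 34540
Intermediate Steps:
C = 220
157*C = 157*220 = 34540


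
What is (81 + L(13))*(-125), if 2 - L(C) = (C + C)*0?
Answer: -10375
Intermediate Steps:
L(C) = 2 (L(C) = 2 - (C + C)*0 = 2 - 2*C*0 = 2 - 1*0 = 2 + 0 = 2)
(81 + L(13))*(-125) = (81 + 2)*(-125) = 83*(-125) = -10375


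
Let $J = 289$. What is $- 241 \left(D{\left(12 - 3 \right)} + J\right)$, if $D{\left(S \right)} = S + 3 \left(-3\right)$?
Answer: $-69649$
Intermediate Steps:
$D{\left(S \right)} = -9 + S$ ($D{\left(S \right)} = S - 9 = -9 + S$)
$- 241 \left(D{\left(12 - 3 \right)} + J\right) = - 241 \left(\left(-9 + \left(12 - 3\right)\right) + 289\right) = - 241 \left(\left(-9 + 9\right) + 289\right) = - 241 \left(0 + 289\right) = \left(-241\right) 289 = -69649$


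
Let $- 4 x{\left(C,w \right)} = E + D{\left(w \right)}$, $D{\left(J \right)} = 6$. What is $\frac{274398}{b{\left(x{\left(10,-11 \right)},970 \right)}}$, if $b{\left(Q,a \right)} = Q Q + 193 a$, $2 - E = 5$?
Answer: $\frac{231072}{157651} \approx 1.4657$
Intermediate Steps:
$E = -3$ ($E = 2 - 5 = -3$)
$x{\left(C,w \right)} = - \frac{3}{4}$ ($x{\left(C,w \right)} = - \frac{-3 + 6}{4} = \left(- \frac{1}{4}\right) 3 = - \frac{3}{4}$)
$b{\left(Q,a \right)} = Q^{2} + 193 a$
$\frac{274398}{b{\left(x{\left(10,-11 \right)},970 \right)}} = \frac{274398}{\left(- \frac{3}{4}\right)^{2} + 193 \cdot 970} = \frac{274398}{\frac{9}{16} + 187210} = \frac{274398}{\frac{2995369}{16}} = 274398 \cdot \frac{16}{2995369} = \frac{231072}{157651}$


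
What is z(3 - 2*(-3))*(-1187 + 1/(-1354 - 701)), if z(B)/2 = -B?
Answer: 14635716/685 ≈ 21366.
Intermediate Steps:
z(B) = -2*B (z(B) = 2*(-B) = -2*B)
z(3 - 2*(-3))*(-1187 + 1/(-1354 - 701)) = (-2*(3 - 2*(-3)))*(-1187 + 1/(-1354 - 701)) = (-2*(3 + 6))*(-1187 + 1/(-2055)) = (-2*9)*(-1187 - 1/2055) = -18*(-2439286/2055) = 14635716/685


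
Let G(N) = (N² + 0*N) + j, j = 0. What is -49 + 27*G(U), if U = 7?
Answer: 1274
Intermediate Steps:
G(N) = N² (G(N) = (N² + 0*N) + 0 = (N² + 0) + 0 = N² + 0 = N²)
-49 + 27*G(U) = -49 + 27*7² = -49 + 27*49 = -49 + 1323 = 1274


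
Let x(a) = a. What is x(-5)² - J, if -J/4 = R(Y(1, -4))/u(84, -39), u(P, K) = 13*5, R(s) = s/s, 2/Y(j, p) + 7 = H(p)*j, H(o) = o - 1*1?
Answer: 1629/65 ≈ 25.062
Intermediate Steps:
H(o) = -1 + o (H(o) = o - 1 = -1 + o)
Y(j, p) = 2/(-7 + j*(-1 + p)) (Y(j, p) = 2/(-7 + (-1 + p)*j) = 2/(-7 + j*(-1 + p)))
R(s) = 1
u(P, K) = 65
J = -4/65 ≈ -0.061538
x(-5)² - J = (-5)² - 1*(-4/65) = 25 + 4/65 = 1629/65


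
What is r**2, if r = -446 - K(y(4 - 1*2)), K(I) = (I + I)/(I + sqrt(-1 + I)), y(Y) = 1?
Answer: 200704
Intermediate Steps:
K(I) = 2*I/(I + sqrt(-1 + I)) (K(I) = (2*I)/(I + sqrt(-1 + I)) = 2*I/(I + sqrt(-1 + I)))
r = -448 (r = -446 - 2/(1 + sqrt(-1 + 1)) = -446 - 2/(1 + sqrt(0)) = -446 - 2/(1 + 0) = -446 - 2/1 = -446 - 2 = -448)
r**2 = (-448)**2 = 200704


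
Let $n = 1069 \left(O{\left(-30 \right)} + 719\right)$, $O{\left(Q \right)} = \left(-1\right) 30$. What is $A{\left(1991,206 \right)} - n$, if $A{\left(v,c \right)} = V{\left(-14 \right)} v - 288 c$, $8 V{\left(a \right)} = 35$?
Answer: $- \frac{6297267}{8} \approx -7.8716 \cdot 10^{5}$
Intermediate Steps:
$V{\left(a \right)} = \frac{35}{8}$ ($V{\left(a \right)} = \frac{1}{8} \cdot 35 = \frac{35}{8}$)
$A{\left(v,c \right)} = - 288 c + \frac{35 v}{8}$ ($A{\left(v,c \right)} = \frac{35 v}{8} - 288 c = - 288 c + \frac{35 v}{8}$)
$O{\left(Q \right)} = -30$
$n = 736541$ ($n = 1069 \left(-30 + 719\right) = 1069 \cdot 689 = 736541$)
$A{\left(1991,206 \right)} - n = \left(\left(-288\right) 206 + \frac{35}{8} \cdot 1991\right) - 736541 = \left(-59328 + \frac{69685}{8}\right) - 736541 = - \frac{404939}{8} - 736541 = - \frac{6297267}{8}$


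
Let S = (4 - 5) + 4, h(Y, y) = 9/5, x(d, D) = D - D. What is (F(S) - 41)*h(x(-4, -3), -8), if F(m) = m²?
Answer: -288/5 ≈ -57.600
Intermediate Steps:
x(d, D) = 0
h(Y, y) = 9/5 (h(Y, y) = 9*(⅕) = 9/5)
S = 3 (S = -1 + 4 = 3)
(F(S) - 41)*h(x(-4, -3), -8) = (3² - 41)*(9/5) = (9 - 41)*(9/5) = -32*9/5 = -288/5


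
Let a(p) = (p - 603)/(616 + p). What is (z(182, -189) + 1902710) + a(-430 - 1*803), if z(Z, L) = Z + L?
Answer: 1173969587/617 ≈ 1.9027e+6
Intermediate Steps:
z(Z, L) = L + Z
a(p) = (-603 + p)/(616 + p)
(z(182, -189) + 1902710) + a(-430 - 1*803) = ((-189 + 182) + 1902710) + (-603 + (-430 - 1*803))/(616 + (-430 - 1*803)) = (-7 + 1902710) + (-603 + (-430 - 803))/(616 + (-430 - 803)) = 1902703 + (-603 - 1233)/(616 - 1233) = 1902703 - 1836/(-617) = 1902703 - 1/617*(-1836) = 1902703 + 1836/617 = 1173969587/617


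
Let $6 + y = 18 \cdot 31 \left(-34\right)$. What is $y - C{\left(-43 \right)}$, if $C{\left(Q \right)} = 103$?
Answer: $-19081$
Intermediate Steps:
$y = -18978$ ($y = -6 + 18 \cdot 31 \left(-34\right) = -6 + 558 \left(-34\right) = -6 - 18972 = -18978$)
$y - C{\left(-43 \right)} = -18978 - 103 = -19081$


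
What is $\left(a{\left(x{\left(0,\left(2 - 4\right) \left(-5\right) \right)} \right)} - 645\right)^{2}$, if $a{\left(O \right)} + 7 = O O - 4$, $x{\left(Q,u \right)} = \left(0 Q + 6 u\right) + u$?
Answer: $18011536$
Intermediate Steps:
$x{\left(Q,u \right)} = 7 u$ ($x{\left(Q,u \right)} = \left(0 + 6 u\right) + u = 6 u + u = 7 u$)
$a{\left(O \right)} = -11 + O^{2}$ ($a{\left(O \right)} = -7 + \left(O O - 4\right) = -7 + \left(O^{2} - 4\right) = -7 + \left(-4 + O^{2}\right) = -11 + O^{2}$)
$\left(a{\left(x{\left(0,\left(2 - 4\right) \left(-5\right) \right)} \right)} - 645\right)^{2} = \left(\left(-11 + \left(7 \left(2 - 4\right) \left(-5\right)\right)^{2}\right) - 645\right)^{2} = \left(\left(-11 + \left(7 \left(\left(-2\right) \left(-5\right)\right)\right)^{2}\right) - 645\right)^{2} = \left(\left(-11 + \left(7 \cdot 10\right)^{2}\right) - 645\right)^{2} = \left(\left(-11 + 70^{2}\right) - 645\right)^{2} = \left(\left(-11 + 4900\right) - 645\right)^{2} = \left(4889 - 645\right)^{2} = 4244^{2} = 18011536$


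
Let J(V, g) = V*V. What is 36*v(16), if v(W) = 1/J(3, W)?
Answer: 4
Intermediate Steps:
J(V, g) = V²
v(W) = ⅑ (v(W) = 1/(3²) = 1/9 = ⅑)
36*v(16) = 36*(⅑) = 4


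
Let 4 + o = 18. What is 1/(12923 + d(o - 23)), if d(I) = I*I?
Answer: 1/13004 ≈ 7.6899e-5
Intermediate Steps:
o = 14 (o = -4 + 18 = 14)
d(I) = I²
1/(12923 + d(o - 23)) = 1/(12923 + (14 - 23)²) = 1/(12923 + (-9)²) = 1/(12923 + 81) = 1/13004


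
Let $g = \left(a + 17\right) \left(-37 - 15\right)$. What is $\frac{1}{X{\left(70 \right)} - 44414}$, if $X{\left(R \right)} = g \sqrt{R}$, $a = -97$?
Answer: $- \frac{22207}{380605698} - \frac{1040 \sqrt{70}}{190302849} \approx -0.00010407$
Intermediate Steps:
$g = 4160$ ($g = \left(-97 + 17\right) \left(-37 - 15\right) = \left(-80\right) \left(-52\right) = 4160$)
$X{\left(R \right)} = 4160 \sqrt{R}$
$\frac{1}{X{\left(70 \right)} - 44414} = \frac{1}{4160 \sqrt{70} - 44414} = \frac{1}{-44414 + 4160 \sqrt{70}}$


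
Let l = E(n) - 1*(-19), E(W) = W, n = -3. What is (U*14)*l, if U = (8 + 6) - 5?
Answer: 2016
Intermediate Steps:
l = 16 (l = -3 - 1*(-19) = -3 + 19 = 16)
U = 9 (U = 14 - 5 = 9)
(U*14)*l = (9*14)*16 = 126*16 = 2016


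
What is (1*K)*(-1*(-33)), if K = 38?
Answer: 1254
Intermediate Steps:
(1*K)*(-1*(-33)) = (1*38)*(-1*(-33)) = 38*33 = 1254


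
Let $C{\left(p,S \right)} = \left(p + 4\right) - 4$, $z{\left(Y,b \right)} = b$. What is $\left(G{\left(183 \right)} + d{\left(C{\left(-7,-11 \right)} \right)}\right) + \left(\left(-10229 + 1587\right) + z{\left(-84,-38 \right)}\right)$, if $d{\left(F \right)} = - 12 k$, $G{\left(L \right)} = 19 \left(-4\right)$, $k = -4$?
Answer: $-8708$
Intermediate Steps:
$C{\left(p,S \right)} = p$ ($C{\left(p,S \right)} = \left(4 + p\right) - 4 = p$)
$G{\left(L \right)} = -76$
$d{\left(F \right)} = 48$ ($d{\left(F \right)} = \left(-12\right) \left(-4\right) = 48$)
$\left(G{\left(183 \right)} + d{\left(C{\left(-7,-11 \right)} \right)}\right) + \left(\left(-10229 + 1587\right) + z{\left(-84,-38 \right)}\right) = \left(-76 + 48\right) + \left(\left(-10229 + 1587\right) - 38\right) = -28 - 8680 = -8708$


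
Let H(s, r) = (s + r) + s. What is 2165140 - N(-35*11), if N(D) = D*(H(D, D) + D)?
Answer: 1572240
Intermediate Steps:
H(s, r) = r + 2*s (H(s, r) = (r + s) + s = r + 2*s)
N(D) = 4*D² (N(D) = D*((D + 2*D) + D) = D*(3*D + D) = D*(4*D) = 4*D²)
2165140 - N(-35*11) = 2165140 - 4*(-35*11)² = 2165140 - 4*(-385)² = 2165140 - 4*148225 = 2165140 - 1*592900 = 2165140 - 592900 = 1572240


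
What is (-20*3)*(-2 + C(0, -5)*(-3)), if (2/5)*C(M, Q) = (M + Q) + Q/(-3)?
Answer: -1380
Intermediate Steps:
C(M, Q) = 5*M/2 + 5*Q/3 (C(M, Q) = 5*((M + Q) + Q/(-3))/2 = 5*((M + Q) + Q*(-1/3))/2 = 5*((M + Q) - Q/3)/2 = 5*(M + 2*Q/3)/2 = 5*M/2 + 5*Q/3)
(-20*3)*(-2 + C(0, -5)*(-3)) = (-20*3)*(-2 + ((5/2)*0 + (5/3)*(-5))*(-3)) = -60*(-2 + (0 - 25/3)*(-3)) = -60*(-2 - 25/3*(-3)) = -60*(-2 + 25) = -60*23 = -1380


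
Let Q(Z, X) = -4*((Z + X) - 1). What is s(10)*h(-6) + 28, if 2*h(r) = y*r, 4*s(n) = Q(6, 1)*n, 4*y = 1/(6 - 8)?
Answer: 11/2 ≈ 5.5000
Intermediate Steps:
Q(Z, X) = 4 - 4*X - 4*Z (Q(Z, X) = -4*((X + Z) - 1) = -4*(-1 + X + Z) = 4 - 4*X - 4*Z)
y = -1/8 (y = 1/(4*(6 - 8)) = (1/4)/(-2) = (1/4)*(-1/2) = -1/8 ≈ -0.12500)
s(n) = -6*n (s(n) = ((4 - 4*1 - 4*6)*n)/4 = ((4 - 4 - 24)*n)/4 = (-24*n)/4 = -6*n)
h(r) = -r/16 (h(r) = (-r/8)/2 = -r/16)
s(10)*h(-6) + 28 = (-6*10)*(-1/16*(-6)) + 28 = -60*3/8 + 28 = -45/2 + 28 = 11/2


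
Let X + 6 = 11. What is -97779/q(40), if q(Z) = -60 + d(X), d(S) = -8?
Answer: 97779/68 ≈ 1437.9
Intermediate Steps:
X = 5 (X = -6 + 11 = 5)
q(Z) = -68 (q(Z) = -60 - 8 = -68)
-97779/q(40) = -97779/(-68) = -97779*(-1/68) = 97779/68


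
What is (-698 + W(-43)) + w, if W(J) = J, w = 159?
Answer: -582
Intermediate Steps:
(-698 + W(-43)) + w = (-698 - 43) + 159 = -741 + 159 = -582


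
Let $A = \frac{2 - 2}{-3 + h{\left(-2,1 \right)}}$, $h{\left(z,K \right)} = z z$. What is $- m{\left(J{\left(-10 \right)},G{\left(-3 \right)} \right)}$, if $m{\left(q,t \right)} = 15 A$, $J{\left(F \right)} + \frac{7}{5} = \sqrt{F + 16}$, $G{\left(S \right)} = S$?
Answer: $0$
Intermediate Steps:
$h{\left(z,K \right)} = z^{2}$
$A = 0$ ($A = \frac{2 - 2}{-3 + \left(-2\right)^{2}} = \frac{0}{-3 + 4} = \frac{0}{1} = 0 \cdot 1 = 0$)
$J{\left(F \right)} = - \frac{7}{5} + \sqrt{16 + F}$ ($J{\left(F \right)} = - \frac{7}{5} + \sqrt{F + 16} = - \frac{7}{5} + \sqrt{16 + F}$)
$m{\left(q,t \right)} = 0$ ($m{\left(q,t \right)} = 15 \cdot 0 = 0$)
$- m{\left(J{\left(-10 \right)},G{\left(-3 \right)} \right)} = \left(-1\right) 0 = 0$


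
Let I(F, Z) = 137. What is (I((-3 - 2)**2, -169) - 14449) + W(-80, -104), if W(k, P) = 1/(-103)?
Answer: -1474137/103 ≈ -14312.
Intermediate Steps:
W(k, P) = -1/103
(I((-3 - 2)**2, -169) - 14449) + W(-80, -104) = (137 - 14449) - 1/103 = -14312 - 1/103 = -1474137/103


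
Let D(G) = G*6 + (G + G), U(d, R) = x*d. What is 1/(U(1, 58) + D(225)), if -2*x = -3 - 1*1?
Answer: 1/1802 ≈ 0.00055494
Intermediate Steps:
x = 2 (x = -(-3 - 1*1)/2 = -(-3 - 1)/2 = -1/2*(-4) = 2)
U(d, R) = 2*d
D(G) = 8*G (D(G) = 6*G + 2*G = 8*G)
1/(U(1, 58) + D(225)) = 1/(2*1 + 8*225) = 1/(2 + 1800) = 1/1802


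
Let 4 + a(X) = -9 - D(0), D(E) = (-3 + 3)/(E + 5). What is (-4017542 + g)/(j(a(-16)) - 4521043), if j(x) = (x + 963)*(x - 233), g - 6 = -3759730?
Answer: 1111038/679249 ≈ 1.6357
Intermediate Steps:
D(E) = 0 (D(E) = 0/(5 + E) = 0)
g = -3759724 (g = 6 - 3759730 = -3759724)
a(X) = -13 (a(X) = -4 + (-9 - 1*0) = -4 + (-9 + 0) = -4 - 9 = -13)
j(x) = (-233 + x)*(963 + x) (j(x) = (963 + x)*(-233 + x) = (-233 + x)*(963 + x))
(-4017542 + g)/(j(a(-16)) - 4521043) = (-4017542 - 3759724)/((-224379 + (-13)**2 + 730*(-13)) - 4521043) = -7777266/((-224379 + 169 - 9490) - 4521043) = -7777266/(-233700 - 4521043) = -7777266/(-4754743) = -7777266*(-1/4754743) = 1111038/679249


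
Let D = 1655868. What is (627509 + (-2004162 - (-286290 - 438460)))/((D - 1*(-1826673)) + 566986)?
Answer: -651903/4049527 ≈ -0.16098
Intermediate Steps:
(627509 + (-2004162 - (-286290 - 438460)))/((D - 1*(-1826673)) + 566986) = (627509 + (-2004162 - (-286290 - 438460)))/((1655868 - 1*(-1826673)) + 566986) = (627509 + (-2004162 - 1*(-724750)))/((1655868 + 1826673) + 566986) = (627509 + (-2004162 + 724750))/(3482541 + 566986) = (627509 - 1279412)/4049527 = -651903*1/4049527 = -651903/4049527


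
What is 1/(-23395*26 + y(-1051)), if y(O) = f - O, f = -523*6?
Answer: -1/610357 ≈ -1.6384e-6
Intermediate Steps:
f = -3138
y(O) = -3138 - O
1/(-23395*26 + y(-1051)) = 1/(-23395*26 + (-3138 - 1*(-1051))) = 1/(-608270 + (-3138 + 1051)) = 1/(-608270 - 2087) = 1/(-610357) = -1/610357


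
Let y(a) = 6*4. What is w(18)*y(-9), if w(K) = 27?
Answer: 648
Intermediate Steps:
y(a) = 24
w(18)*y(-9) = 27*24 = 648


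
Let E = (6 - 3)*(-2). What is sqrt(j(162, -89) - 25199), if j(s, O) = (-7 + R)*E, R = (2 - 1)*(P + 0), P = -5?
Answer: I*sqrt(25127) ≈ 158.51*I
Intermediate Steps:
R = -5 (R = (2 - 1)*(-5 + 0) = 1*(-5) = -5)
E = -6 (E = 3*(-2) = -6)
j(s, O) = 72 (j(s, O) = (-7 - 5)*(-6) = -12*(-6) = 72)
sqrt(j(162, -89) - 25199) = sqrt(72 - 25199) = sqrt(-25127) = I*sqrt(25127)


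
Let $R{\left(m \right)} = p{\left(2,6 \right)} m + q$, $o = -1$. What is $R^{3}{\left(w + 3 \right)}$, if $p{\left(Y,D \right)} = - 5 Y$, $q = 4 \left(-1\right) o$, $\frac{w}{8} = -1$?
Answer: $157464$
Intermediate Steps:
$w = -8$ ($w = 8 \left(-1\right) = -8$)
$q = 4$ ($q = 4 \left(-1\right) \left(-1\right) = \left(-4\right) \left(-1\right) = 4$)
$R{\left(m \right)} = 4 - 10 m$ ($R{\left(m \right)} = \left(-5\right) 2 m + 4 = - 10 m + 4 = 4 - 10 m$)
$R^{3}{\left(w + 3 \right)} = \left(4 - 10 \left(-8 + 3\right)\right)^{3} = \left(4 - -50\right)^{3} = \left(4 + 50\right)^{3} = 54^{3} = 157464$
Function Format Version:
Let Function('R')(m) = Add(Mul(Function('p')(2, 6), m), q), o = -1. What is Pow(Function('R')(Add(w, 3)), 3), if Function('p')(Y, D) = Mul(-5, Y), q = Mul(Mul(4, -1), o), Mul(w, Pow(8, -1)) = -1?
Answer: 157464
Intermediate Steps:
w = -8 (w = Mul(8, -1) = -8)
q = 4 (q = Mul(Mul(4, -1), -1) = Mul(-4, -1) = 4)
Function('R')(m) = Add(4, Mul(-10, m)) (Function('R')(m) = Add(Mul(Mul(-5, 2), m), 4) = Add(Mul(-10, m), 4) = Add(4, Mul(-10, m)))
Pow(Function('R')(Add(w, 3)), 3) = Pow(Add(4, Mul(-10, Add(-8, 3))), 3) = Pow(Add(4, Mul(-10, -5)), 3) = Pow(Add(4, 50), 3) = Pow(54, 3) = 157464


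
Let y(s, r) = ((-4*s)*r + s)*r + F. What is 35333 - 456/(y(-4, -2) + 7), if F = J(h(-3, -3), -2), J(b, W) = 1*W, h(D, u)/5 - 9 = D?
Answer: 2720185/77 ≈ 35327.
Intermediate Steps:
h(D, u) = 45 + 5*D
J(b, W) = W
F = -2
y(s, r) = -2 + r*(s - 4*r*s) (y(s, r) = ((-4*s)*r + s)*r - 2 = (-4*r*s + s)*r - 2 = (s - 4*r*s)*r - 2 = r*(s - 4*r*s) - 2 = -2 + r*(s - 4*r*s))
35333 - 456/(y(-4, -2) + 7) = 35333 - 456/((-2 - 2*(-4) - 4*(-4)*(-2)**2) + 7) = 35333 - 456/((-2 + 8 - 4*(-4)*4) + 7) = 35333 - 456/((-2 + 8 + 64) + 7) = 35333 - 456/(70 + 7) = 35333 - 456/77 = 2720185/77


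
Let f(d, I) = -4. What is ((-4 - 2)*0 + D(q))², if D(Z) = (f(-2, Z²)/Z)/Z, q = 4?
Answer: 1/16 ≈ 0.062500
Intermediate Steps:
D(Z) = -4/Z² (D(Z) = (-4/Z)/Z = -4/Z²)
((-4 - 2)*0 + D(q))² = ((-4 - 2)*0 - 4/4²)² = (-6*0 - 4*1/16)² = (0 - ¼)² = (-¼)² = 1/16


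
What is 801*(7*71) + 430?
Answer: 398527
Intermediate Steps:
801*(7*71) + 430 = 801*497 + 430 = 398097 + 430 = 398527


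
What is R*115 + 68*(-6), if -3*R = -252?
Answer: 9252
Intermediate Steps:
R = 84 (R = -1/3*(-252) = 84)
R*115 + 68*(-6) = 84*115 + 68*(-6) = 9660 - 408 = 9252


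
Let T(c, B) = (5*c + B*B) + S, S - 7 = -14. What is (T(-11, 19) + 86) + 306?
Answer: 691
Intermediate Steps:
S = -7 (S = 7 - 14 = -7)
T(c, B) = -7 + B² + 5*c (T(c, B) = (5*c + B*B) - 7 = (5*c + B²) - 7 = (B² + 5*c) - 7 = -7 + B² + 5*c)
(T(-11, 19) + 86) + 306 = ((-7 + 19² + 5*(-11)) + 86) + 306 = ((-7 + 361 - 55) + 86) + 306 = (299 + 86) + 306 = 385 + 306 = 691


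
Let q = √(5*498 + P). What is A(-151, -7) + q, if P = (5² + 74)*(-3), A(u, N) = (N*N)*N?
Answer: -343 + √2193 ≈ -296.17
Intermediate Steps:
A(u, N) = N³ (A(u, N) = N²*N = N³)
P = -297 (P = (25 + 74)*(-3) = 99*(-3) = -297)
q = √2193 (q = √(5*498 - 297) = √(2490 - 297) = √2193 ≈ 46.829)
A(-151, -7) + q = (-7)³ + √2193 = -343 + √2193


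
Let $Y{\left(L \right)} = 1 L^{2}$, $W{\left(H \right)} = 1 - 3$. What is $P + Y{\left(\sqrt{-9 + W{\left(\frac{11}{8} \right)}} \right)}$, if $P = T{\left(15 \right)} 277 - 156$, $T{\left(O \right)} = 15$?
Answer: $3988$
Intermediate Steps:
$W{\left(H \right)} = -2$ ($W{\left(H \right)} = 1 - 3 = -2$)
$Y{\left(L \right)} = L^{2}$
$P = 3999$ ($P = 15 \cdot 277 - 156 = 4155 - 156 = 3999$)
$P + Y{\left(\sqrt{-9 + W{\left(\frac{11}{8} \right)}} \right)} = 3999 + \left(\sqrt{-9 - 2}\right)^{2} = 3999 + \left(\sqrt{-11}\right)^{2} = 3999 + \left(i \sqrt{11}\right)^{2} = 3999 - 11 = 3988$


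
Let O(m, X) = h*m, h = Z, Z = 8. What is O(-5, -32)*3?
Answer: -120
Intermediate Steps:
h = 8
O(m, X) = 8*m
O(-5, -32)*3 = (8*(-5))*3 = -40*3 = -120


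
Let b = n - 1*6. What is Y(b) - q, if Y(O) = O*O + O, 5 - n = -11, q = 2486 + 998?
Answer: -3374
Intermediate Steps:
q = 3484
n = 16 (n = 5 - 1*(-11) = 5 + 11 = 16)
b = 10 (b = 16 - 1*6 = 16 - 6 = 10)
Y(O) = O + O² (Y(O) = O² + O = O + O²)
Y(b) - q = 10*(1 + 10) - 1*3484 = 10*11 - 3484 = 110 - 3484 = -3374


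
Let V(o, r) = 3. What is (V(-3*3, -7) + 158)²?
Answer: 25921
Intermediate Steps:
(V(-3*3, -7) + 158)² = (3 + 158)² = 161² = 25921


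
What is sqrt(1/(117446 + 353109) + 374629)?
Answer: 2*sqrt(20737776361217070)/470555 ≈ 612.07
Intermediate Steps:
sqrt(1/(117446 + 353109) + 374629) = sqrt(1/470555 + 374629) = sqrt(176283549096/470555) = 2*sqrt(20737776361217070)/470555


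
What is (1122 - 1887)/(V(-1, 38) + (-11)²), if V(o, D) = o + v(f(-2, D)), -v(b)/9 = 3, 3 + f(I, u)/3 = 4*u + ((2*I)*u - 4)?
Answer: -255/31 ≈ -8.2258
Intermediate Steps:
f(I, u) = -21 + 12*u + 6*I*u (f(I, u) = -9 + 3*(4*u + ((2*I)*u - 4)) = -9 + 3*(4*u + (2*I*u - 4)) = -9 + 3*(4*u + (-4 + 2*I*u)) = -9 + 3*(-4 + 4*u + 2*I*u) = -9 + (-12 + 12*u + 6*I*u) = -21 + 12*u + 6*I*u)
v(b) = -27 (v(b) = -9*3 = -27)
V(o, D) = -27 + o (V(o, D) = o - 27 = -27 + o)
(1122 - 1887)/(V(-1, 38) + (-11)²) = (1122 - 1887)/((-27 - 1) + (-11)²) = -765/(-28 + 121) = -765/93 = -765*1/93 = -255/31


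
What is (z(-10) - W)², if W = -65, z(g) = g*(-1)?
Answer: 5625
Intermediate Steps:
z(g) = -g
(z(-10) - W)² = (-1*(-10) - 1*(-65))² = (10 + 65)² = 75² = 5625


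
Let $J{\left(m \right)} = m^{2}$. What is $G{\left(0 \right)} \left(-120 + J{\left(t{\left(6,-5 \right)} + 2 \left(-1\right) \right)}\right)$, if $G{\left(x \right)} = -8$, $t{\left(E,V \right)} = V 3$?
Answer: $-1352$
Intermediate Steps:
$t{\left(E,V \right)} = 3 V$
$G{\left(0 \right)} \left(-120 + J{\left(t{\left(6,-5 \right)} + 2 \left(-1\right) \right)}\right) = - 8 \left(-120 + \left(3 \left(-5\right) + 2 \left(-1\right)\right)^{2}\right) = - 8 \left(-120 + \left(-15 - 2\right)^{2}\right) = - 8 \left(-120 + \left(-17\right)^{2}\right) = - 8 \left(-120 + 289\right) = \left(-8\right) 169 = -1352$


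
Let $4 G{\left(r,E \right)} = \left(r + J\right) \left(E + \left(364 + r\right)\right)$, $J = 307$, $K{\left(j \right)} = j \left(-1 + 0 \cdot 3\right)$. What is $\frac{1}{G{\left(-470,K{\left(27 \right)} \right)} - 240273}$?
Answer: $- \frac{4}{939413} \approx -4.258 \cdot 10^{-6}$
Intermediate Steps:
$K{\left(j \right)} = - j$ ($K{\left(j \right)} = j \left(-1 + 0\right) = j \left(-1\right) = - j$)
$G{\left(r,E \right)} = \frac{\left(307 + r\right) \left(364 + E + r\right)}{4}$ ($G{\left(r,E \right)} = \frac{\left(r + 307\right) \left(E + \left(364 + r\right)\right)}{4} = \frac{\left(307 + r\right) \left(364 + E + r\right)}{4}$)
$\frac{1}{G{\left(-470,K{\left(27 \right)} \right)} - 240273} = \frac{1}{\left(27937 + \frac{\left(-470\right)^{2}}{4} + \frac{307 \left(\left(-1\right) 27\right)}{4} + \frac{671}{4} \left(-470\right) + \frac{1}{4} \left(\left(-1\right) 27\right) \left(-470\right)\right) - 240273} = \frac{1}{\left(27937 + \frac{1}{4} \cdot 220900 + \frac{307}{4} \left(-27\right) - \frac{157685}{2} + \frac{1}{4} \left(-27\right) \left(-470\right)\right) - 240273} = \frac{1}{\left(27937 + 55225 - \frac{8289}{4} - \frac{157685}{2} + \frac{6345}{2}\right) - 240273} = \frac{1}{\frac{21679}{4} - 240273} = \frac{1}{- \frac{939413}{4}} = - \frac{4}{939413}$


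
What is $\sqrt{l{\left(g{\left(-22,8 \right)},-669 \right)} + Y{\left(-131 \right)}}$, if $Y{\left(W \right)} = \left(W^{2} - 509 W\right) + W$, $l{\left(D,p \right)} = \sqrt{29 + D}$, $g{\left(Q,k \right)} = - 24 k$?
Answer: $\sqrt{83709 + i \sqrt{163}} \approx 289.33 + 0.022 i$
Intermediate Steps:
$Y{\left(W \right)} = W^{2} - 508 W$
$\sqrt{l{\left(g{\left(-22,8 \right)},-669 \right)} + Y{\left(-131 \right)}} = \sqrt{\sqrt{29 - 192} - 131 \left(-508 - 131\right)} = \sqrt{\sqrt{29 - 192} - -83709} = \sqrt{\sqrt{-163} + 83709} = \sqrt{i \sqrt{163} + 83709} = \sqrt{83709 + i \sqrt{163}}$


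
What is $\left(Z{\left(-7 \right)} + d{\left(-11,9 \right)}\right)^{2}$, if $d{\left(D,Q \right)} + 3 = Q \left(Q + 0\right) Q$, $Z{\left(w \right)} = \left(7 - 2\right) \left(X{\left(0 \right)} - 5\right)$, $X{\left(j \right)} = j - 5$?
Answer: $456976$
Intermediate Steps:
$X{\left(j \right)} = -5 + j$ ($X{\left(j \right)} = j - 5 = -5 + j$)
$Z{\left(w \right)} = -50$ ($Z{\left(w \right)} = \left(7 - 2\right) \left(\left(-5 + 0\right) - 5\right) = 5 \left(-5 - 5\right) = 5 \left(-10\right) = -50$)
$d{\left(D,Q \right)} = -3 + Q^{3}$ ($d{\left(D,Q \right)} = -3 + Q \left(Q + 0\right) Q = -3 + Q Q Q = -3 + Q^{2} Q = -3 + Q^{3}$)
$\left(Z{\left(-7 \right)} + d{\left(-11,9 \right)}\right)^{2} = \left(-50 - \left(3 - 9^{3}\right)\right)^{2} = \left(-50 + \left(-3 + 729\right)\right)^{2} = \left(-50 + 726\right)^{2} = 676^{2} = 456976$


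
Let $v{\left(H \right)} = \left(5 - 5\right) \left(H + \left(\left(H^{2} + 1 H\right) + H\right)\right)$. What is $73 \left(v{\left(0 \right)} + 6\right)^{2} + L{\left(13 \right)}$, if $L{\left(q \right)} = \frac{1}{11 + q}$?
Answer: $\frac{63073}{24} \approx 2628.0$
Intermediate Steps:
$v{\left(H \right)} = 0$ ($v{\left(H \right)} = 0 \left(H + \left(\left(H^{2} + H\right) + H\right)\right) = 0 \left(H + \left(\left(H + H^{2}\right) + H\right)\right) = 0 \left(H + \left(H^{2} + 2 H\right)\right) = 0 \left(H^{2} + 3 H\right) = 0$)
$73 \left(v{\left(0 \right)} + 6\right)^{2} + L{\left(13 \right)} = 73 \left(0 + 6\right)^{2} + \frac{1}{11 + 13} = 73 \cdot 6^{2} + \frac{1}{24} = 73 \cdot 36 + \frac{1}{24} = 2628 + \frac{1}{24} = \frac{63073}{24}$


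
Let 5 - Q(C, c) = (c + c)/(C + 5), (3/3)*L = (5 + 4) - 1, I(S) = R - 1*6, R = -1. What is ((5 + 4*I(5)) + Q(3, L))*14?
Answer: -280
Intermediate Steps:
I(S) = -7 (I(S) = -1 - 1*6 = -1 - 6 = -7)
L = 8 (L = (5 + 4) - 1 = 9 - 1 = 8)
Q(C, c) = 5 - 2*c/(5 + C) (Q(C, c) = 5 - (c + c)/(C + 5) = 5 - 2*c/(5 + C))
((5 + 4*I(5)) + Q(3, L))*14 = ((5 + 4*(-7)) + (25 - 2*8 + 5*3)/(5 + 3))*14 = ((5 - 28) + (25 - 16 + 15)/8)*14 = (-23 + (⅛)*24)*14 = (-23 + 3)*14 = -20*14 = -280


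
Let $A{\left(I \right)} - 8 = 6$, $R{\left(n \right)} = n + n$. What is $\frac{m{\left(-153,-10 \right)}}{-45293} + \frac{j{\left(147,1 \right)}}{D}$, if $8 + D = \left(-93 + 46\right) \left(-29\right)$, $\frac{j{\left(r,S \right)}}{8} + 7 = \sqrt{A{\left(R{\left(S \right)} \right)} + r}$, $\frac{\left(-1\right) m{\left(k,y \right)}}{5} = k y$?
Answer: $\frac{7829342}{61372015} + \frac{8 \sqrt{161}}{1355} \approx 0.20249$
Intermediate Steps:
$R{\left(n \right)} = 2 n$
$A{\left(I \right)} = 14$ ($A{\left(I \right)} = 8 + 6 = 14$)
$m{\left(k,y \right)} = - 5 k y$
$j{\left(r,S \right)} = -56 + 8 \sqrt{14 + r}$
$D = 1355$ ($D = -8 + \left(-93 + 46\right) \left(-29\right) = -8 - -1363 = -8 + 1363 = 1355$)
$\frac{m{\left(-153,-10 \right)}}{-45293} + \frac{j{\left(147,1 \right)}}{D} = \frac{\left(-5\right) \left(-153\right) \left(-10\right)}{-45293} + \frac{-56 + 8 \sqrt{14 + 147}}{1355} = \left(-7650\right) \left(- \frac{1}{45293}\right) + \left(-56 + 8 \sqrt{161}\right) \frac{1}{1355} = \frac{7650}{45293} - \left(\frac{56}{1355} - \frac{8 \sqrt{161}}{1355}\right) = \frac{7829342}{61372015} + \frac{8 \sqrt{161}}{1355}$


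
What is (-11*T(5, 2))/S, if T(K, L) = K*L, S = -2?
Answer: 55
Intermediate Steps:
(-11*T(5, 2))/S = -55*2/(-2) = -11*10*(-1/2) = -110*(-1/2) = 55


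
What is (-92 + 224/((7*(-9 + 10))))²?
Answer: 3600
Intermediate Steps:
(-92 + 224/((7*(-9 + 10))))² = (-92 + 224/((7*1)))² = (-92 + 224/7)² = (-92 + 224*(⅐))² = (-92 + 32)² = (-60)² = 3600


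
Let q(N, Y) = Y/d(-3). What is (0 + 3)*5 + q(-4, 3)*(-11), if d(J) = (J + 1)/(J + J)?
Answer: -84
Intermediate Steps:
d(J) = (1 + J)/(2*J) (d(J) = (1 + J)/((2*J)) = (1 + J)*(1/(2*J)) = (1 + J)/(2*J))
q(N, Y) = 3*Y (q(N, Y) = Y/(((½)*(1 - 3)/(-3))) = Y/(((½)*(-⅓)*(-2))) = Y/(⅓) = Y*3 = 3*Y)
(0 + 3)*5 + q(-4, 3)*(-11) = (0 + 3)*5 + (3*3)*(-11) = 3*5 + 9*(-11) = 15 - 99 = -84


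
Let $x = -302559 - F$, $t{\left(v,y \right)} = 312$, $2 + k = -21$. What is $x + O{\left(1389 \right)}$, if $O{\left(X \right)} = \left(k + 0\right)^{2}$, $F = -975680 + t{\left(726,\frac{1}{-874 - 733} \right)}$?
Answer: $673338$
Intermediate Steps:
$k = -23$ ($k = -2 - 21 = -23$)
$F = -975368$ ($F = -975680 + 312 = -975368$)
$x = 672809$ ($x = -302559 - -975368 = -302559 + 975368 = 672809$)
$O{\left(X \right)} = 529$ ($O{\left(X \right)} = \left(-23 + 0\right)^{2} = \left(-23\right)^{2} = 529$)
$x + O{\left(1389 \right)} = 672809 + 529 = 673338$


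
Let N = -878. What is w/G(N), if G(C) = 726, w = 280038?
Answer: 4243/11 ≈ 385.73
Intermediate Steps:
w/G(N) = 280038/726 = 280038*(1/726) = 4243/11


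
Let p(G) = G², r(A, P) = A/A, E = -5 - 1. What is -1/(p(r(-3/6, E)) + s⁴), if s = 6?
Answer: -1/1297 ≈ -0.00077101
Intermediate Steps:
E = -6
r(A, P) = 1
-1/(p(r(-3/6, E)) + s⁴) = -1/(1² + 6⁴) = -1/(1 + 1296) = -1/1297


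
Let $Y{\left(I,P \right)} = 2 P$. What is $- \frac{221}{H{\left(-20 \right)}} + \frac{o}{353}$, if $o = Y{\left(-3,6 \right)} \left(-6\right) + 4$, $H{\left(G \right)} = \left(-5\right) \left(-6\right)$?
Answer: $- \frac{80053}{10590} \approx -7.5593$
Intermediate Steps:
$H{\left(G \right)} = 30$
$o = -68$ ($o = 2 \cdot 6 \left(-6\right) + 4 = 12 \left(-6\right) + 4 = -72 + 4 = -68$)
$- \frac{221}{H{\left(-20 \right)}} + \frac{o}{353} = - \frac{221}{30} - \frac{68}{353} = - \frac{80053}{10590}$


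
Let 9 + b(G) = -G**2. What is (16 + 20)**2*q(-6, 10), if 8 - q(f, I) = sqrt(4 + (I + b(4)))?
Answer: 10368 - 1296*I*sqrt(11) ≈ 10368.0 - 4298.3*I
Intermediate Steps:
b(G) = -9 - G**2
q(f, I) = 8 - sqrt(-21 + I) (q(f, I) = 8 - sqrt(4 + (I + (-9 - 1*4**2))) = 8 - sqrt(4 + (I + (-9 - 1*16))) = 8 - sqrt(4 + (I + (-9 - 16))) = 8 - sqrt(4 + (I - 25)) = 8 - sqrt(4 + (-25 + I)) = 8 - sqrt(-21 + I))
(16 + 20)**2*q(-6, 10) = (16 + 20)**2*(8 - sqrt(-21 + 10)) = 36**2*(8 - sqrt(-11)) = 1296*(8 - I*sqrt(11)) = 10368 - 1296*I*sqrt(11)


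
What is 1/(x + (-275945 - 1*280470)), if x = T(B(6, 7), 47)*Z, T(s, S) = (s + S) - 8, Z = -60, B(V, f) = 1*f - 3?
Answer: -1/558995 ≈ -1.7889e-6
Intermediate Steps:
B(V, f) = -3 + f (B(V, f) = f - 3 = -3 + f)
T(s, S) = -8 + S + s (T(s, S) = (S + s) - 8 = -8 + S + s)
x = -2580 (x = (-8 + 47 + (-3 + 7))*(-60) = (-8 + 47 + 4)*(-60) = 43*(-60) = -2580)
1/(x + (-275945 - 1*280470)) = 1/(-2580 + (-275945 - 1*280470)) = 1/(-2580 + (-275945 - 280470)) = 1/(-2580 - 556415) = 1/(-558995) = -1/558995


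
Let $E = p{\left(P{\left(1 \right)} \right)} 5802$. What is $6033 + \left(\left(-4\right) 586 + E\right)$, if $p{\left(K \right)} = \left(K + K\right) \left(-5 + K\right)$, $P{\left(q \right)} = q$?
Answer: $-42727$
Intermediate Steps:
$p{\left(K \right)} = 2 K \left(-5 + K\right)$
$E = -46416$ ($E = 2 \cdot 1 \left(-5 + 1\right) 5802 = 2 \cdot 1 \left(-4\right) 5802 = \left(-8\right) 5802 = -46416$)
$6033 + \left(\left(-4\right) 586 + E\right) = 6033 - 48760 = -42727$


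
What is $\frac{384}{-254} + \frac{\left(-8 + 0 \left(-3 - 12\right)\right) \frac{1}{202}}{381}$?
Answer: $- \frac{58180}{38481} \approx -1.5119$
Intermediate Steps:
$\frac{384}{-254} + \frac{\left(-8 + 0 \left(-3 - 12\right)\right) \frac{1}{202}}{381} = 384 \left(- \frac{1}{254}\right) + \left(-8 + 0 \left(-3 - 12\right)\right) \frac{1}{202} \cdot \frac{1}{381} = - \frac{192}{127} + \left(-8 + 0 \left(-15\right)\right) \frac{1}{202} \cdot \frac{1}{381} = - \frac{192}{127} + \left(-8 + 0\right) \frac{1}{202} \cdot \frac{1}{381} = - \frac{192}{127} + \left(-8\right) \frac{1}{202} \cdot \frac{1}{381} = - \frac{192}{127} - \frac{4}{38481} = - \frac{58180}{38481}$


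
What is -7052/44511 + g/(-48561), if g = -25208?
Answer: 86620124/240166519 ≈ 0.36067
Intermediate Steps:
-7052/44511 + g/(-48561) = -7052/44511 - 25208/(-48561) = -7052*1/44511 - 25208*(-1/48561) = -7052/44511 + 25208/48561 = 86620124/240166519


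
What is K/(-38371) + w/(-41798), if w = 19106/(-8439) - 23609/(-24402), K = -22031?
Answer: 63213280492185865/110091496247689908 ≈ 0.57419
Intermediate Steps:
w = -88996087/68642826 (w = 19106*(-1/8439) - 23609*(-1/24402) = -19106/8439 + 23609/24402 = -88996087/68642826 ≈ -1.2965)
K/(-38371) + w/(-41798) = -22031/(-38371) - 88996087/68642826/(-41798) = -22031*(-1/38371) - 88996087/68642826*(-1/41798) = 22031/38371 + 88996087/2869132841148 = 63213280492185865/110091496247689908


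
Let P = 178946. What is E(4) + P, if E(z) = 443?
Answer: 179389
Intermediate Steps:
E(4) + P = 443 + 178946 = 179389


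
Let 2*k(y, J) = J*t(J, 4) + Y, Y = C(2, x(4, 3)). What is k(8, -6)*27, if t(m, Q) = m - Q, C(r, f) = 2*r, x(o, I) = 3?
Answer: 864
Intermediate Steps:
Y = 4 (Y = 2*2 = 4)
k(y, J) = 2 + J*(-4 + J)/2 (k(y, J) = (J*(J - 1*4) + 4)/2 = (J*(J - 4) + 4)/2 = (J*(-4 + J) + 4)/2 = (4 + J*(-4 + J))/2 = 2 + J*(-4 + J)/2)
k(8, -6)*27 = (2 + (½)*(-6)*(-4 - 6))*27 = (2 + (½)*(-6)*(-10))*27 = (2 + 30)*27 = 32*27 = 864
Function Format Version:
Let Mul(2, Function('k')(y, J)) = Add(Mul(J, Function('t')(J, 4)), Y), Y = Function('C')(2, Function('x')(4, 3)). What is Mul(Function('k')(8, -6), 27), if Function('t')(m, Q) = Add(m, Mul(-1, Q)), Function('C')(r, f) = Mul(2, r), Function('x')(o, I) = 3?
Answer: 864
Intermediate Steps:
Y = 4 (Y = Mul(2, 2) = 4)
Function('k')(y, J) = Add(2, Mul(Rational(1, 2), J, Add(-4, J))) (Function('k')(y, J) = Mul(Rational(1, 2), Add(Mul(J, Add(J, Mul(-1, 4))), 4)) = Mul(Rational(1, 2), Add(Mul(J, Add(J, -4)), 4)) = Mul(Rational(1, 2), Add(Mul(J, Add(-4, J)), 4)) = Mul(Rational(1, 2), Add(4, Mul(J, Add(-4, J)))) = Add(2, Mul(Rational(1, 2), J, Add(-4, J))))
Mul(Function('k')(8, -6), 27) = Mul(Add(2, Mul(Rational(1, 2), -6, Add(-4, -6))), 27) = Mul(Add(2, Mul(Rational(1, 2), -6, -10)), 27) = Mul(Add(2, 30), 27) = Mul(32, 27) = 864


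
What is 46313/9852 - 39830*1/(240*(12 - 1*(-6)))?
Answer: -1602775/354672 ≈ -4.5190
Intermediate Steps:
46313/9852 - 39830*1/(240*(12 - 1*(-6))) = 46313*(1/9852) - 39830*1/(240*(12 + 6)) = 46313/9852 - 39830/((18*(-8))*(-30)) = 46313/9852 - 39830/((-144*(-30))) = 46313/9852 - 39830/4320 = 46313/9852 - 39830*1/4320 = 46313/9852 - 3983/432 = -1602775/354672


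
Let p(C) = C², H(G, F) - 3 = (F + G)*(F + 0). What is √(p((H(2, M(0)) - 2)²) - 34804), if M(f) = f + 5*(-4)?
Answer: 3*√1887058693 ≈ 1.3032e+5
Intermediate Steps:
M(f) = -20 + f (M(f) = f - 20 = -20 + f)
H(G, F) = 3 + F*(F + G) (H(G, F) = 3 + (F + G)*(F + 0) = 3 + (F + G)*F = 3 + F*(F + G))
√(p((H(2, M(0)) - 2)²) - 34804) = √((((3 + (-20 + 0)² + (-20 + 0)*2) - 2)²)² - 34804) = √((((3 + (-20)² - 20*2) - 2)²)² - 34804) = √((((3 + 400 - 40) - 2)²)² - 34804) = √(((363 - 2)²)² - 34804) = √((361²)² - 34804) = √(130321² - 34804) = √(16983563041 - 34804) = √16983528237 = 3*√1887058693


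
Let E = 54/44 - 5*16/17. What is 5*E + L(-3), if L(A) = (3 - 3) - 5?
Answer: -8375/374 ≈ -22.393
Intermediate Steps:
L(A) = -5 (L(A) = 0 - 5 = -5)
E = -1301/374 (E = 54*(1/44) - 80*1/17 = 27/22 - 80/17 = -1301/374 ≈ -3.4786)
5*E + L(-3) = 5*(-1301/374) - 5 = -6505/374 - 5 = -8375/374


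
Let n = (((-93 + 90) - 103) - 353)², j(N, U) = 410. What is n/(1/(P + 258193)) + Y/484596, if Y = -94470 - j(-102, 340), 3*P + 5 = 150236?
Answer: 7868219504394910/121149 ≈ 6.4947e+10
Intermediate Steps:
P = 50077 (P = -5/3 + (⅓)*150236 = -5/3 + 150236/3 = 50077)
n = 210681 (n = ((-3 - 103) - 353)² = (-106 - 353)² = (-459)² = 210681)
Y = -94880 (Y = -94470 - 1*410 = -94470 - 410 = -94880)
n/(1/(P + 258193)) + Y/484596 = 210681/(1/(50077 + 258193)) - 94880/484596 = 210681/(1/308270) - 94880*1/484596 = 210681/(1/308270) - 23720/121149 = 210681*308270 - 23720/121149 = 64946631870 - 23720/121149 = 7868219504394910/121149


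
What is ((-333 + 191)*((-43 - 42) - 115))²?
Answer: 806560000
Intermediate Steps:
((-333 + 191)*((-43 - 42) - 115))² = (-142*(-85 - 115))² = (-142*(-200))² = 28400² = 806560000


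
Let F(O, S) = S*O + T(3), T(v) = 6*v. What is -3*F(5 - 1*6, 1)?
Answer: -51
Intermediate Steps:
F(O, S) = 18 + O*S (F(O, S) = S*O + 6*3 = O*S + 18 = 18 + O*S)
-3*F(5 - 1*6, 1) = -3*(18 + (5 - 1*6)*1) = -3*(18 + (5 - 6)*1) = -3*(18 - 1*1) = -3*(18 - 1) = -3*17 = -51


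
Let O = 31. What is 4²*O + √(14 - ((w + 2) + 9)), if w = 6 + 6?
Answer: 496 + 3*I ≈ 496.0 + 3.0*I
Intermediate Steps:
w = 12
4²*O + √(14 - ((w + 2) + 9)) = 4²*31 + √(14 - ((12 + 2) + 9)) = 16*31 + √(14 - (14 + 9)) = 496 + √(14 - 1*23) = 496 + √(14 - 23) = 496 + √(-9) = 496 + 3*I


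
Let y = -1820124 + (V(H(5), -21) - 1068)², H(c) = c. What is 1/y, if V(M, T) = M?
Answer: -1/690155 ≈ -1.4490e-6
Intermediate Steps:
y = -690155 (y = -1820124 + (5 - 1068)² = -1820124 + (-1063)² = -1820124 + 1129969 = -690155)
1/y = 1/(-690155) = -1/690155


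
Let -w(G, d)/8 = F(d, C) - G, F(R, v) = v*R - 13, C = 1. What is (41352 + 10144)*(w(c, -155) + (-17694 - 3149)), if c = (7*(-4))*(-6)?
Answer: -934909880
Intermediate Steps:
c = 168 (c = -28*(-6) = 168)
F(R, v) = -13 + R*v (F(R, v) = R*v - 13 = -13 + R*v)
w(G, d) = 104 - 8*d + 8*G (w(G, d) = -8*((-13 + d*1) - G) = -8*((-13 + d) - G) = -8*(-13 + d - G) = 104 - 8*d + 8*G)
(41352 + 10144)*(w(c, -155) + (-17694 - 3149)) = (41352 + 10144)*((104 - 8*(-155) + 8*168) + (-17694 - 3149)) = 51496*((104 + 1240 + 1344) - 20843) = 51496*(2688 - 20843) = 51496*(-18155) = -934909880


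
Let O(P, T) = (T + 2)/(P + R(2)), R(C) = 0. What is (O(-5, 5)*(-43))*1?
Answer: 301/5 ≈ 60.200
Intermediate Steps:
O(P, T) = (2 + T)/P (O(P, T) = (T + 2)/(P + 0) = (2 + T)/P)
(O(-5, 5)*(-43))*1 = (((2 + 5)/(-5))*(-43))*1 = (-1/5*7*(-43))*1 = -7/5*(-43)*1 = (301/5)*1 = 301/5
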